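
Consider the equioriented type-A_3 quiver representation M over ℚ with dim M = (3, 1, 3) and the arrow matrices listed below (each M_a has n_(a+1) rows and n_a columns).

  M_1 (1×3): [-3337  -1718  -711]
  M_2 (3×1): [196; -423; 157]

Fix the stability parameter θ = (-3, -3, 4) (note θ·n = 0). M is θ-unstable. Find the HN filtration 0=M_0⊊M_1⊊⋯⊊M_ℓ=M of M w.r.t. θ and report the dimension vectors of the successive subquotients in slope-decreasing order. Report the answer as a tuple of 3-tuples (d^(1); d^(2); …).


Interval decomposition of M: I[1,1]^2, I[1,3], I[3,3]^2.
HN type (ℓ=2): μ^(1)=4; μ^(2)=-3

((0, 0, 3); (3, 1, 0))


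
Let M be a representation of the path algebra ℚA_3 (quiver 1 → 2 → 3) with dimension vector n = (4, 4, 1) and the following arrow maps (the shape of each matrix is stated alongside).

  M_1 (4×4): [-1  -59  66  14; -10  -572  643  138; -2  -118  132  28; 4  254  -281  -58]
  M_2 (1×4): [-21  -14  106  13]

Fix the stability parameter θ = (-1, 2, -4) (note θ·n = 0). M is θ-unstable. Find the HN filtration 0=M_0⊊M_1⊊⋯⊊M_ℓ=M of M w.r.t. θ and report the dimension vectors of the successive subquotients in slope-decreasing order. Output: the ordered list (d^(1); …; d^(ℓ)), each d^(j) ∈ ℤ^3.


Barcode: M ≅ I[1,1]^2, I[1,2], I[1,3], I[2,2]^2. HN layers by μ_θ (2 steps, strictly decreasing):
  μ^(1)=2; μ^(2)=-1

((0, 3, 0); (4, 1, 1))


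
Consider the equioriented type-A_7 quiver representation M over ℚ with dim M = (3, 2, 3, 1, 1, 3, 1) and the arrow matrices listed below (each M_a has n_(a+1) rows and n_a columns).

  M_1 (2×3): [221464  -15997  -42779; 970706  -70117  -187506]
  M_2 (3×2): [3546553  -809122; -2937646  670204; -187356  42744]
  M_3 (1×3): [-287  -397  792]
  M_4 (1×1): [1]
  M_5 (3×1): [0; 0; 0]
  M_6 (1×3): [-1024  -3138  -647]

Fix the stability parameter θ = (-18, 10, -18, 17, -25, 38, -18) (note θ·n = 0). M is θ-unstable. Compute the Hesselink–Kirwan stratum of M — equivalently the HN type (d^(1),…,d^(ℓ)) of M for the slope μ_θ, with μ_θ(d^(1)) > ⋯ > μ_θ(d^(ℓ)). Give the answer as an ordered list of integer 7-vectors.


Barcode: M ≅ I[1,1], I[1,2], I[1,5], I[3,3]^2, I[6,6]^2, I[6,7]. HN layers by μ_θ (4 steps, strictly decreasing):
  μ^(1)=38; μ^(2)=10; μ^(3)=-4; μ^(4)=-18

((0, 0, 0, 0, 0, 2, 0); (0, 1, 0, 0, 0, 1, 1); (0, 1, 1, 1, 1, 0, 0); (3, 0, 2, 0, 0, 0, 0))


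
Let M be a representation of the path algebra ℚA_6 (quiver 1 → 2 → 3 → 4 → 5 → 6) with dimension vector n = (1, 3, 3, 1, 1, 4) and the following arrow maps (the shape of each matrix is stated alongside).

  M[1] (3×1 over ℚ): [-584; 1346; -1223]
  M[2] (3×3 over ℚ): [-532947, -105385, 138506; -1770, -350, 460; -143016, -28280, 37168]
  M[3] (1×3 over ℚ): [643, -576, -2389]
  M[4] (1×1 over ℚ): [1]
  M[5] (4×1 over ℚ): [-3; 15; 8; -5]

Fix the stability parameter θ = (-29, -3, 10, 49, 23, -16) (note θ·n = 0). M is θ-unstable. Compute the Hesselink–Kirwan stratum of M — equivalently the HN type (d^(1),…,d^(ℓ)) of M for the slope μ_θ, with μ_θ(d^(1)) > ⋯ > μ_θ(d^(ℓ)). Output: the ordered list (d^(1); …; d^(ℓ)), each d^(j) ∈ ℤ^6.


Interval decomposition of M: I[1,2], I[2,2], I[2,6], I[3,3]^2, I[6,6]^3.
HN type (ℓ=5): μ^(1)=56/3; μ^(2)=10; μ^(3)=-3; μ^(4)=-16; μ^(5)=-29

((0, 0, 0, 1, 1, 1); (0, 0, 3, 0, 0, 0); (0, 3, 0, 0, 0, 0); (0, 0, 0, 0, 0, 3); (1, 0, 0, 0, 0, 0))


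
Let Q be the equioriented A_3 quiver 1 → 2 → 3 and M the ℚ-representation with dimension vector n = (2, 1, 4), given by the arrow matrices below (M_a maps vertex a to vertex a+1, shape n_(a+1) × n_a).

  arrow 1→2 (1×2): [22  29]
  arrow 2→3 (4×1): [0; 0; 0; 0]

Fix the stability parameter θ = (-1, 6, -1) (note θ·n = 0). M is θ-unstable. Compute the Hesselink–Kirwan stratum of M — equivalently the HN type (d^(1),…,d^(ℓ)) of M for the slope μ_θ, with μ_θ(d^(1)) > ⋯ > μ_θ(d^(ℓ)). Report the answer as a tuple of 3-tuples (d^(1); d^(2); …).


Barcode: M ≅ I[1,1], I[1,2], I[3,3]^4. HN layers by μ_θ (2 steps, strictly decreasing):
  μ^(1)=6; μ^(2)=-1

((0, 1, 0); (2, 0, 4))


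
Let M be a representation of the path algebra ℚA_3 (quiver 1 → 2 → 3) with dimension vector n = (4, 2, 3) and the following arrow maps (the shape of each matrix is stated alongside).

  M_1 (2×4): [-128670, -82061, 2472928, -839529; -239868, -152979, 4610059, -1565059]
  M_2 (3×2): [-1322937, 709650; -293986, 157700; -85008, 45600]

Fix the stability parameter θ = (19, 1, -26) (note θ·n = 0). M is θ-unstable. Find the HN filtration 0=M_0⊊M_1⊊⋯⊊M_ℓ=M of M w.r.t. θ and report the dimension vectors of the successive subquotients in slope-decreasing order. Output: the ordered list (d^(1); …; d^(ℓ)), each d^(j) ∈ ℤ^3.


Barcode: M ≅ I[1,1]^2, I[1,2], I[1,3], I[3,3]^2. HN layers by μ_θ (4 steps, strictly decreasing):
  μ^(1)=19; μ^(2)=10; μ^(3)=-2; μ^(4)=-26

((2, 0, 0); (1, 1, 0); (1, 1, 1); (0, 0, 2))


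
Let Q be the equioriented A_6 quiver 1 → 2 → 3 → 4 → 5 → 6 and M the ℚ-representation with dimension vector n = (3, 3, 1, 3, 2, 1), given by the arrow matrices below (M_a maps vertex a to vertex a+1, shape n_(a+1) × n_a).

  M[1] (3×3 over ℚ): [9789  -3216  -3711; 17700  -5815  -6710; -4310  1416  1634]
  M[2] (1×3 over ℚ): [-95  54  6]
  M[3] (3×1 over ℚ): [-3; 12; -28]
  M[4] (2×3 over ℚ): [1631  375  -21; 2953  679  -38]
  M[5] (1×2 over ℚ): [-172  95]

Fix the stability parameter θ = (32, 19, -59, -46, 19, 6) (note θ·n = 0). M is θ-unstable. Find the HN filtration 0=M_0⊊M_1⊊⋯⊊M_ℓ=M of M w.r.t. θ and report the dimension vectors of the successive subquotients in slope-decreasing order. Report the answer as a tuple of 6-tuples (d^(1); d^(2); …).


Barcode: M ≅ I[1,1], I[1,2], I[1,6], I[2,2], I[4,4], I[4,5]. HN layers by μ_θ (6 steps, strictly decreasing):
  μ^(1)=32; μ^(2)=51/2; μ^(3)=19; μ^(4)=25/2; μ^(5)=-27/2; μ^(6)=-46

((1, 0, 0, 0, 0, 0); (1, 1, 0, 0, 0, 0); (0, 1, 0, 0, 1, 0); (0, 0, 0, 0, 1, 1); (1, 1, 1, 1, 0, 0); (0, 0, 0, 2, 0, 0))


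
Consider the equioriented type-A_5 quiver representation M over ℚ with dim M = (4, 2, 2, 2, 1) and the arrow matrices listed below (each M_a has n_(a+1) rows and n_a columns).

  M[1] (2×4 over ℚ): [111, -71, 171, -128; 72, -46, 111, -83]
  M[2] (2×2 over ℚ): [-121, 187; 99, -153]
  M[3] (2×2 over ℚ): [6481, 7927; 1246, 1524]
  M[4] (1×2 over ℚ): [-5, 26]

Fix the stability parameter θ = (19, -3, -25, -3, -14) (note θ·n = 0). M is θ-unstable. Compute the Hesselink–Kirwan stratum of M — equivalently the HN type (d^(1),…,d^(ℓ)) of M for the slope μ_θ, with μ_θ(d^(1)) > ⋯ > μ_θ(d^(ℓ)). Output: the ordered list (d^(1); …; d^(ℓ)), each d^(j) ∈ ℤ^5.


Interval decomposition of M: I[1,1]^2, I[1,2], I[1,4], I[3,5].
HN type (ℓ=5): μ^(1)=19; μ^(2)=8; μ^(3)=-3; μ^(4)=-17/2; μ^(5)=-25

((2, 0, 0, 0, 0); (1, 1, 0, 0, 0); (1, 1, 1, 1, 0); (0, 0, 0, 1, 1); (0, 0, 1, 0, 0))


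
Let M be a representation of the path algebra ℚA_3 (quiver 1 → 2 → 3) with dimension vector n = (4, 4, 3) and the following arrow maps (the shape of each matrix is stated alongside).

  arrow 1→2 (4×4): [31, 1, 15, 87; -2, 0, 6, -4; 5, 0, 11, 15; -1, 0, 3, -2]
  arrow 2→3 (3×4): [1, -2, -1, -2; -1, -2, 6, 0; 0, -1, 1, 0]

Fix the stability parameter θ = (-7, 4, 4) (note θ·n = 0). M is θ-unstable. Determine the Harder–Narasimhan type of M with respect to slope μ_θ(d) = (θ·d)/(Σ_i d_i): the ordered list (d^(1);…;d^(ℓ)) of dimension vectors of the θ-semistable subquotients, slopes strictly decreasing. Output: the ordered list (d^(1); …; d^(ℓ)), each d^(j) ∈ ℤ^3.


Via rank(M_{q-1}∘⋯∘M_p): M ≅ I[1,1], I[1,2], I[1,3]^2, I[2,3].
μ_θ-semistable layers: μ^(1)=4; μ^(2)=-7

((0, 4, 3); (4, 0, 0))


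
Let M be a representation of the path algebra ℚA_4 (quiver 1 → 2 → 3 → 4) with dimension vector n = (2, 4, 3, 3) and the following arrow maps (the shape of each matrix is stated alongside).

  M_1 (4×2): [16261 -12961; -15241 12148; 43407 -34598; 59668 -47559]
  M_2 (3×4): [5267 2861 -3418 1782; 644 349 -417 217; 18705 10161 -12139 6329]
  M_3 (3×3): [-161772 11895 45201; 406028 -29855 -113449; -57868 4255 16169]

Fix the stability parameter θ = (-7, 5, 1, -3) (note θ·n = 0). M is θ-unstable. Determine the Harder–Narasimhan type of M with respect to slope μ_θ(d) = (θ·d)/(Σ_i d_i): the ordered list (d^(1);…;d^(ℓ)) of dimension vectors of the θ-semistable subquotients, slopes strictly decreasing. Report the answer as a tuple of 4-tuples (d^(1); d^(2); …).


Barcode: M ≅ I[1,3], I[1,4], I[2,2], I[2,3], I[4,4]^2. HN layers by μ_θ (5 steps, strictly decreasing):
  μ^(1)=5; μ^(2)=3; μ^(3)=1; μ^(4)=-3; μ^(5)=-7

((0, 1, 0, 0); (0, 2, 2, 0); (0, 1, 1, 1); (0, 0, 0, 2); (2, 0, 0, 0))


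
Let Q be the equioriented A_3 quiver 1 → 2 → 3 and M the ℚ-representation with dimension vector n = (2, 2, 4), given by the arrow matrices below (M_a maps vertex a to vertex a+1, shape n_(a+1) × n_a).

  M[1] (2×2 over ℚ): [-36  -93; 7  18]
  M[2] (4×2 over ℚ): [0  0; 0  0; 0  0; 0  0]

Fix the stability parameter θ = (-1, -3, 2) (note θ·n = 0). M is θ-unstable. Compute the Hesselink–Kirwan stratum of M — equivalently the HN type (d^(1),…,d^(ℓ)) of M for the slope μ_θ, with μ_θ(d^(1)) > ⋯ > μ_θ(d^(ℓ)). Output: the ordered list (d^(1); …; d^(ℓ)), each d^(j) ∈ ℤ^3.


Via rank(M_{q-1}∘⋯∘M_p): M ≅ I[1,2]^2, I[3,3]^4.
μ_θ-semistable layers: μ^(1)=2; μ^(2)=-2

((0, 0, 4); (2, 2, 0))


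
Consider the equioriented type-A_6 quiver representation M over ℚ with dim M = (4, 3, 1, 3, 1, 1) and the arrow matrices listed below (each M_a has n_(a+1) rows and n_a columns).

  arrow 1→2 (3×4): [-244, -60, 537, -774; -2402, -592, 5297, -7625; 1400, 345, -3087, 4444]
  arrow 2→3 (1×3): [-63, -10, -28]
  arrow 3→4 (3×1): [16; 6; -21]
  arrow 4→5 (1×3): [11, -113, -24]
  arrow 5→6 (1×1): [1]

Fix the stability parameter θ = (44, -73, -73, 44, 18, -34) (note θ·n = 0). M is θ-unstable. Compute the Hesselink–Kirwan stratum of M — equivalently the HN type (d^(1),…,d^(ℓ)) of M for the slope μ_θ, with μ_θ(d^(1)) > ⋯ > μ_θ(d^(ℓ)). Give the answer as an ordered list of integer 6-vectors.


Via rank(M_{q-1}∘⋯∘M_p): M ≅ I[1,1], I[1,2]^2, I[1,6], I[4,4]^2.
μ_θ-semistable layers: μ^(1)=44; μ^(2)=28/3; μ^(3)=-29/2; μ^(4)=-34

((1, 0, 0, 2, 0, 0); (0, 0, 0, 1, 1, 1); (2, 2, 0, 0, 0, 0); (1, 1, 1, 0, 0, 0))


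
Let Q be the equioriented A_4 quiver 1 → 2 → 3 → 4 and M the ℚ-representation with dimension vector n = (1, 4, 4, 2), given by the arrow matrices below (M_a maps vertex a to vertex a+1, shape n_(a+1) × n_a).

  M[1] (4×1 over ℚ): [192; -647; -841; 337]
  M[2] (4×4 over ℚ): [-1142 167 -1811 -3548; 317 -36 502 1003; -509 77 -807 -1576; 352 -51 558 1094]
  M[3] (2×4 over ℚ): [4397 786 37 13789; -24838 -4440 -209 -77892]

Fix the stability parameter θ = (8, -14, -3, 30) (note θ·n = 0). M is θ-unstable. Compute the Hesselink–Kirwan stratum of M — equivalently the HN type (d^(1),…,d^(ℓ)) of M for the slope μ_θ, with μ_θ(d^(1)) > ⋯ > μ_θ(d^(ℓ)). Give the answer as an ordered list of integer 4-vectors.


Via rank(M_{q-1}∘⋯∘M_p): M ≅ I[1,4], I[2,3]^2, I[2,4].
μ_θ-semistable layers: μ^(1)=30; μ^(2)=-3; μ^(3)=-14

((0, 0, 0, 2); (1, 1, 4, 0); (0, 3, 0, 0))


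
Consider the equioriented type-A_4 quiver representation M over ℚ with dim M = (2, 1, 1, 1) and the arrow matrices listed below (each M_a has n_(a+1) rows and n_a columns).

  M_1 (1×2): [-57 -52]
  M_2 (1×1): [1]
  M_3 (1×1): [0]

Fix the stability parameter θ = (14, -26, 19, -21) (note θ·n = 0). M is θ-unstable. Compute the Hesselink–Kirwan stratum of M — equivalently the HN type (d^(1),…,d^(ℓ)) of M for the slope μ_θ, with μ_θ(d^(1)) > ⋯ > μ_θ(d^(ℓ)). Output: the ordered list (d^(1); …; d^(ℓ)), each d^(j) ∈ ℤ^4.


Via rank(M_{q-1}∘⋯∘M_p): M ≅ I[1,1], I[1,3], I[4,4].
μ_θ-semistable layers: μ^(1)=19; μ^(2)=14; μ^(3)=-6; μ^(4)=-21

((0, 0, 1, 0); (1, 0, 0, 0); (1, 1, 0, 0); (0, 0, 0, 1))


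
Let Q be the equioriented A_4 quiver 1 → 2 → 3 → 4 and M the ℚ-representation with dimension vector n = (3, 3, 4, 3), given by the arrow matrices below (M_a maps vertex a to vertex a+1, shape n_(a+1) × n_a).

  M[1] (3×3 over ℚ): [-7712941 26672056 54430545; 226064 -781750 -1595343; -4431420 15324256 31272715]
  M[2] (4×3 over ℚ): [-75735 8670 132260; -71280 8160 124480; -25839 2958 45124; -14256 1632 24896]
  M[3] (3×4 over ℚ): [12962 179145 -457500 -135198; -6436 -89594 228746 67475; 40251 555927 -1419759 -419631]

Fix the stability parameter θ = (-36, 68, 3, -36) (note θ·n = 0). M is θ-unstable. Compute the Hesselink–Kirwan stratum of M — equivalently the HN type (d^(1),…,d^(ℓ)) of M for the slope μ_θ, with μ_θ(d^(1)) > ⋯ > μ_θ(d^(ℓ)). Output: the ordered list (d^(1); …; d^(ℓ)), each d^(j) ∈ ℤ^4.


Barcode: M ≅ I[1,2]^2, I[1,4], I[3,3], I[3,4]^2. HN layers by μ_θ (5 steps, strictly decreasing):
  μ^(1)=68; μ^(2)=35/3; μ^(3)=3; μ^(4)=-33/2; μ^(5)=-36

((0, 2, 0, 0); (0, 1, 1, 1); (0, 0, 1, 0); (0, 0, 2, 2); (3, 0, 0, 0))


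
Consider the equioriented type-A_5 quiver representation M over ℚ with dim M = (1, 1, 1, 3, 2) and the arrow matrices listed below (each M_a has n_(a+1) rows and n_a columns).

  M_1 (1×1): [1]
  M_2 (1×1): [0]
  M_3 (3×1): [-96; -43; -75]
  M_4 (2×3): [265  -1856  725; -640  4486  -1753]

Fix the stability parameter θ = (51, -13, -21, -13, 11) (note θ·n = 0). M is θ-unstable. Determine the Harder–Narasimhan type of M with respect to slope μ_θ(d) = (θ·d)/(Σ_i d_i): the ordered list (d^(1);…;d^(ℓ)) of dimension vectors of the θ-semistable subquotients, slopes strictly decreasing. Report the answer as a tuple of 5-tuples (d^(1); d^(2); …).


Via rank(M_{q-1}∘⋯∘M_p): M ≅ I[1,2], I[3,5], I[4,4], I[4,5].
μ_θ-semistable layers: μ^(1)=19; μ^(2)=11; μ^(3)=-13; μ^(4)=-21

((1, 1, 0, 0, 0); (0, 0, 0, 0, 2); (0, 0, 0, 3, 0); (0, 0, 1, 0, 0))


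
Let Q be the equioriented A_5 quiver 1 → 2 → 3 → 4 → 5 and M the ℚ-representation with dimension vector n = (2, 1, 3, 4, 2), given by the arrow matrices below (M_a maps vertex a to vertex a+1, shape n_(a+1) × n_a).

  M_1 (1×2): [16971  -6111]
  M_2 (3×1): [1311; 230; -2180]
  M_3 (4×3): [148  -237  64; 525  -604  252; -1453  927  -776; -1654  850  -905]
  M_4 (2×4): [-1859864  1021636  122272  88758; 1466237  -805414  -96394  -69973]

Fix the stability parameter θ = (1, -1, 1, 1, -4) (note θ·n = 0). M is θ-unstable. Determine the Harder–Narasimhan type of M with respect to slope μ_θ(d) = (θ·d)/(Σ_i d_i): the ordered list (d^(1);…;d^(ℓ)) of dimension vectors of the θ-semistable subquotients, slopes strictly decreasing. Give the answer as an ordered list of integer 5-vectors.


Interval decomposition of M: I[1,1], I[1,4], I[3,5]^2, I[4,4].
HN type (ℓ=3): μ^(1)=1; μ^(2)=0; μ^(3)=-2/3

((1, 0, 1, 2, 0); (1, 1, 0, 0, 0); (0, 0, 2, 2, 2))


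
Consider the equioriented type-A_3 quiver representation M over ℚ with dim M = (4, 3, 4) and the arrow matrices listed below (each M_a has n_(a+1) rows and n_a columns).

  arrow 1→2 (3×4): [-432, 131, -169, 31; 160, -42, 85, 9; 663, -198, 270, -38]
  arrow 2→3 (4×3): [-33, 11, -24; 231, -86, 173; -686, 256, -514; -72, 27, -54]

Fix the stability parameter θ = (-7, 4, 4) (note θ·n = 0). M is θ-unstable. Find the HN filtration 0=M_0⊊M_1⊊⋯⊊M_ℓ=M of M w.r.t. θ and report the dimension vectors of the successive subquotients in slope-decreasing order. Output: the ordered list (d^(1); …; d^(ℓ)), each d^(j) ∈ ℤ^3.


Interval decomposition of M: I[1,1], I[1,3]^3, I[3,3].
HN type (ℓ=2): μ^(1)=4; μ^(2)=-7

((0, 3, 4); (4, 0, 0))


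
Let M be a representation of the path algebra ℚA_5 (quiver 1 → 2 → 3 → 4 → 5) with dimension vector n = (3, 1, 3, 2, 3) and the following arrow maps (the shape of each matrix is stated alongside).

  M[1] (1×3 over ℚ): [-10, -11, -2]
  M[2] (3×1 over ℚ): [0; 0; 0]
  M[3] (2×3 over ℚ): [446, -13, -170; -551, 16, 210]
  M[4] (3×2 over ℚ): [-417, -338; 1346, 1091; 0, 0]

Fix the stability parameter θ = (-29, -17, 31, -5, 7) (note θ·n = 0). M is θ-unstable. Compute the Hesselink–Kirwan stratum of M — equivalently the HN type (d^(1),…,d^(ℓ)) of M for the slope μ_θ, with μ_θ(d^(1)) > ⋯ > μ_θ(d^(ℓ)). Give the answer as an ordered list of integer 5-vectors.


Interval decomposition of M: I[1,1]^2, I[1,2], I[3,3], I[3,5]^2, I[5,5].
HN type (ℓ=5): μ^(1)=31; μ^(2)=11; μ^(3)=7; μ^(4)=-17; μ^(5)=-29

((0, 0, 1, 0, 0); (0, 0, 2, 2, 2); (0, 0, 0, 0, 1); (0, 1, 0, 0, 0); (3, 0, 0, 0, 0))


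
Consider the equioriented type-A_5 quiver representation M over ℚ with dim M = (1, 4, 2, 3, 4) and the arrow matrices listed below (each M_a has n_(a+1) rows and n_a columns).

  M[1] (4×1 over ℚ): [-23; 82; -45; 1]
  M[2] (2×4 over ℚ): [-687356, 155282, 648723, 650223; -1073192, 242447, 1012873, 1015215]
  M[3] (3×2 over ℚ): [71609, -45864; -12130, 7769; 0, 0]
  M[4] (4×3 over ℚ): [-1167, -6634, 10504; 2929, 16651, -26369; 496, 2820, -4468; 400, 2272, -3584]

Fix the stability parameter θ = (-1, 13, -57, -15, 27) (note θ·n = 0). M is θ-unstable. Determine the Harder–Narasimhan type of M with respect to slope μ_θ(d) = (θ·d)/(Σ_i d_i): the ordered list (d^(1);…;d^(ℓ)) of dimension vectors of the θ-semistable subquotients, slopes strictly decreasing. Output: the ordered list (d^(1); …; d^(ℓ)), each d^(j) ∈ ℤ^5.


Interval decomposition of M: I[1,2], I[2,2], I[2,5]^2, I[4,4], I[5,5]^2.
HN type (ℓ=5): μ^(1)=27; μ^(2)=13; μ^(3)=-1; μ^(4)=-15; μ^(5)=-22

((0, 0, 0, 0, 4); (0, 2, 0, 0, 0); (1, 0, 0, 0, 0); (0, 0, 0, 3, 0); (0, 2, 2, 0, 0))


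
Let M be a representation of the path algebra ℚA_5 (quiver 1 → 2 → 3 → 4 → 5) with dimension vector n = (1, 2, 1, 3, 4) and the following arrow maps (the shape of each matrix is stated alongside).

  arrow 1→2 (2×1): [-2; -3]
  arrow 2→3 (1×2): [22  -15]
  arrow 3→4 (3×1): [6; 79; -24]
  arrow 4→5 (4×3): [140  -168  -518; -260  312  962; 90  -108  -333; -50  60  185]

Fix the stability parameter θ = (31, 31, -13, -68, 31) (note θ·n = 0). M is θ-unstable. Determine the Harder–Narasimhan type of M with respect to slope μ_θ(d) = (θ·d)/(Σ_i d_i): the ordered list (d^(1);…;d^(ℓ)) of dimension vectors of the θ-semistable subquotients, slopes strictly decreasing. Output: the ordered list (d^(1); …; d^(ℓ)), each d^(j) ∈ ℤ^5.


Via rank(M_{q-1}∘⋯∘M_p): M ≅ I[1,4], I[2,2], I[4,4], I[4,5], I[5,5]^3.
μ_θ-semistable layers: μ^(1)=31; μ^(2)=-19/4; μ^(3)=-68

((0, 1, 0, 0, 4); (1, 1, 1, 1, 0); (0, 0, 0, 2, 0))


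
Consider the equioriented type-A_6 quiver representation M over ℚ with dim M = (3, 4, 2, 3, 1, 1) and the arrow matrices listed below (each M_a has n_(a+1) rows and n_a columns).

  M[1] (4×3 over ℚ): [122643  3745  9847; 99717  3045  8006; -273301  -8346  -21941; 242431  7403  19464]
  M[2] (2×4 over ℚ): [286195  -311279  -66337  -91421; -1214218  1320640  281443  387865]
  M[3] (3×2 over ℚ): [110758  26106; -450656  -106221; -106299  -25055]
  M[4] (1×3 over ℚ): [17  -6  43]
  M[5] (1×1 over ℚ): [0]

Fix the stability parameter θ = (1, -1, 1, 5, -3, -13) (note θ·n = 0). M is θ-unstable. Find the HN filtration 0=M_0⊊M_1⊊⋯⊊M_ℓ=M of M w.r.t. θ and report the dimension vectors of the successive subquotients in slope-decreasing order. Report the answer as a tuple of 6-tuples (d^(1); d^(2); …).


Barcode: M ≅ I[1,2], I[1,4], I[1,5], I[2,2], I[4,4], I[6,6]. HN layers by μ_θ (5 steps, strictly decreasing):
  μ^(1)=5; μ^(2)=1; μ^(3)=0; μ^(4)=-1; μ^(5)=-13

((0, 0, 0, 2, 0, 0); (0, 0, 2, 1, 1, 0); (3, 3, 0, 0, 0, 0); (0, 1, 0, 0, 0, 0); (0, 0, 0, 0, 0, 1))


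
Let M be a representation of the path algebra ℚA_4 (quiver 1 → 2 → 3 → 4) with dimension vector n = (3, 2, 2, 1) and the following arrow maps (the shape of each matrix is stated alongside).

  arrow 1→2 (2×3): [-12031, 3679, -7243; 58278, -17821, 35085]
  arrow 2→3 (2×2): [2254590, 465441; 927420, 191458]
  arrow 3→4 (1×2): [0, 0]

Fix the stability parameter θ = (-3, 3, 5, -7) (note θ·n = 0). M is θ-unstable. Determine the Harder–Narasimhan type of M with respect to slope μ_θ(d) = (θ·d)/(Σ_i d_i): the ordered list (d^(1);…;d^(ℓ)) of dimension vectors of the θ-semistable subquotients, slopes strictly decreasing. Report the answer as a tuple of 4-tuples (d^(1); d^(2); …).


Interval decomposition of M: I[1,1], I[1,2], I[1,3], I[3,3], I[4,4].
HN type (ℓ=4): μ^(1)=5; μ^(2)=3; μ^(3)=-3; μ^(4)=-7

((0, 0, 2, 0); (0, 2, 0, 0); (3, 0, 0, 0); (0, 0, 0, 1))


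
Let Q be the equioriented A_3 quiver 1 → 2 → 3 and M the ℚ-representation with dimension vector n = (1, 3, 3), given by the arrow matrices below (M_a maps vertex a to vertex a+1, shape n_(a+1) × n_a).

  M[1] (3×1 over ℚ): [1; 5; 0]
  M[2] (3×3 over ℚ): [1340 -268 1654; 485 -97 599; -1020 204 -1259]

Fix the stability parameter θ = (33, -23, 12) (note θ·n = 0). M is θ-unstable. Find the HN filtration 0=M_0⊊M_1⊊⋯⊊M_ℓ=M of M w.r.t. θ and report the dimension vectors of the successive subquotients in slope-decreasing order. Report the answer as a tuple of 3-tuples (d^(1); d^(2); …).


Interval decomposition of M: I[1,2], I[2,3]^2, I[3,3].
HN type (ℓ=3): μ^(1)=12; μ^(2)=5; μ^(3)=-23

((0, 0, 3); (1, 1, 0); (0, 2, 0))


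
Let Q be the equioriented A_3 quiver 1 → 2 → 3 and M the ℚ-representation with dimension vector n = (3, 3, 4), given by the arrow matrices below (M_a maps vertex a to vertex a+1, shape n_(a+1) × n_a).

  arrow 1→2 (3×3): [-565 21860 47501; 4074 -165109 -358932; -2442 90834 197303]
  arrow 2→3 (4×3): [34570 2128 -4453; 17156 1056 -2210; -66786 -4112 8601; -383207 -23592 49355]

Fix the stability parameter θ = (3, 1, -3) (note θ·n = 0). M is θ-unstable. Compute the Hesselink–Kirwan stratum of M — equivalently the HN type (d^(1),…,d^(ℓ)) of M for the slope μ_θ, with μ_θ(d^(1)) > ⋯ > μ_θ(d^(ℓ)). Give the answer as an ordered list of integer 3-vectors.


Barcode: M ≅ I[1,2], I[1,3]^2, I[3,3]^2. HN layers by μ_θ (3 steps, strictly decreasing):
  μ^(1)=2; μ^(2)=1/3; μ^(3)=-3

((1, 1, 0); (2, 2, 2); (0, 0, 2))


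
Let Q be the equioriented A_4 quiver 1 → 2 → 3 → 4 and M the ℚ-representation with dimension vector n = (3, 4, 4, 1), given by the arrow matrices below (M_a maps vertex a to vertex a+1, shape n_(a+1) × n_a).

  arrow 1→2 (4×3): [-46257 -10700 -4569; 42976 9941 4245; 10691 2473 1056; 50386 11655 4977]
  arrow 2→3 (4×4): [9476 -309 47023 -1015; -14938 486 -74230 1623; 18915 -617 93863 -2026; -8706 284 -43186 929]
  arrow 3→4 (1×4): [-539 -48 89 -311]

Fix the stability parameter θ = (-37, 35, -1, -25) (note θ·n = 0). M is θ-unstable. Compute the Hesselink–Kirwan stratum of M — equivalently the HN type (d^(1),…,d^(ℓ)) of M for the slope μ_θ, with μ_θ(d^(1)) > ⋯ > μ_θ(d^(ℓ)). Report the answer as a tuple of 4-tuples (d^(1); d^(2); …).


Interval decomposition of M: I[1,1], I[1,3], I[1,4], I[2,3]^2.
HN type (ℓ=3): μ^(1)=17; μ^(2)=3; μ^(3)=-37

((0, 3, 3, 0); (0, 1, 1, 1); (3, 0, 0, 0))


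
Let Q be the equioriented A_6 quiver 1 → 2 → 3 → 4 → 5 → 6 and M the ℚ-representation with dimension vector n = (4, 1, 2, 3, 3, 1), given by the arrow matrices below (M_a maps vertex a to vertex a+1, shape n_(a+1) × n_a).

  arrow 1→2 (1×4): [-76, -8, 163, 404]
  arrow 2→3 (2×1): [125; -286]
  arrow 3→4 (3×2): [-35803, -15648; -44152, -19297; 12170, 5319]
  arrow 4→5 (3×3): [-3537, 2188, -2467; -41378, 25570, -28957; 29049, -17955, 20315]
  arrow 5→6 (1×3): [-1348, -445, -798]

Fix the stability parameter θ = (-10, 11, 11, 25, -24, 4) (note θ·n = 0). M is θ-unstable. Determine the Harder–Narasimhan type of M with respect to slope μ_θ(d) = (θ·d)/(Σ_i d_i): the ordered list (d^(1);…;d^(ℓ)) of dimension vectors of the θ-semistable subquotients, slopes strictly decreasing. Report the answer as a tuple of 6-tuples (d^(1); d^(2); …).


Interval decomposition of M: I[1,1]^3, I[1,5], I[3,6], I[4,5].
HN type (ℓ=4): μ^(1)=23/4; μ^(2)=4; μ^(3)=1/2; μ^(4)=-10

((0, 1, 1, 1, 1, 0); (0, 0, 1, 1, 1, 1); (0, 0, 0, 1, 1, 0); (4, 0, 0, 0, 0, 0))


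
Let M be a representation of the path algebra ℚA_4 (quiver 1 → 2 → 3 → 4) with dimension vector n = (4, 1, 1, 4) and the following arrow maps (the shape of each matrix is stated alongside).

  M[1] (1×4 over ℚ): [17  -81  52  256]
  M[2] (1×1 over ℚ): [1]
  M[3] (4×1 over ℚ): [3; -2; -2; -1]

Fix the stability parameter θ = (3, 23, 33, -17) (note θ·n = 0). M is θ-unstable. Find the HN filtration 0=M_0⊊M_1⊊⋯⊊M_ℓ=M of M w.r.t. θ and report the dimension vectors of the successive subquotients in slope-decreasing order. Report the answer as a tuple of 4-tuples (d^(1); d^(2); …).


Via rank(M_{q-1}∘⋯∘M_p): M ≅ I[1,1]^3, I[1,4], I[4,4]^3.
μ_θ-semistable layers: μ^(1)=13; μ^(2)=3; μ^(3)=-17

((0, 1, 1, 1); (4, 0, 0, 0); (0, 0, 0, 3))


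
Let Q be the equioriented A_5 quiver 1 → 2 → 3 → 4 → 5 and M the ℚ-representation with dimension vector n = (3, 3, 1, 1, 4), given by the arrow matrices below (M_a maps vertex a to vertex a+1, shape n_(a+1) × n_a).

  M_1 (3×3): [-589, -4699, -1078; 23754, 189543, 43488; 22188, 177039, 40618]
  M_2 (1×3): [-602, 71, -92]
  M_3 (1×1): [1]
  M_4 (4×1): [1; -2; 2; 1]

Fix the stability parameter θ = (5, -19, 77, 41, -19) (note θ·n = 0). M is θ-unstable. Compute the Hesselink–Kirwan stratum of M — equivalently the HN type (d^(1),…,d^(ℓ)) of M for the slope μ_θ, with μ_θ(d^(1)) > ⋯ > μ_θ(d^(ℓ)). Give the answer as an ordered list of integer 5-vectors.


Interval decomposition of M: I[1,2]^2, I[1,5], I[5,5]^3.
HN type (ℓ=3): μ^(1)=33; μ^(2)=-7; μ^(3)=-19

((0, 0, 1, 1, 1); (3, 3, 0, 0, 0); (0, 0, 0, 0, 3))


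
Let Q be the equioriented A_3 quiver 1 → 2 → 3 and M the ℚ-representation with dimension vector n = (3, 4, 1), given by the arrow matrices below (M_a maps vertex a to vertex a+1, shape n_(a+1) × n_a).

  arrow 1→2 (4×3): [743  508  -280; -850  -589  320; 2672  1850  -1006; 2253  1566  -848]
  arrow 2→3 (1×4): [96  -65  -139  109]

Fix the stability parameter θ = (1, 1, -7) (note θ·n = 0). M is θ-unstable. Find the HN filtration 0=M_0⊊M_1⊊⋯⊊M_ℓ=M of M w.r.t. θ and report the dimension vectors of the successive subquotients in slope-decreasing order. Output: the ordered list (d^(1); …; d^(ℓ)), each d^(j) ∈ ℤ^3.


Via rank(M_{q-1}∘⋯∘M_p): M ≅ I[1,2]^2, I[1,3], I[2,2].
μ_θ-semistable layers: μ^(1)=1; μ^(2)=-5/3

((2, 3, 0); (1, 1, 1))


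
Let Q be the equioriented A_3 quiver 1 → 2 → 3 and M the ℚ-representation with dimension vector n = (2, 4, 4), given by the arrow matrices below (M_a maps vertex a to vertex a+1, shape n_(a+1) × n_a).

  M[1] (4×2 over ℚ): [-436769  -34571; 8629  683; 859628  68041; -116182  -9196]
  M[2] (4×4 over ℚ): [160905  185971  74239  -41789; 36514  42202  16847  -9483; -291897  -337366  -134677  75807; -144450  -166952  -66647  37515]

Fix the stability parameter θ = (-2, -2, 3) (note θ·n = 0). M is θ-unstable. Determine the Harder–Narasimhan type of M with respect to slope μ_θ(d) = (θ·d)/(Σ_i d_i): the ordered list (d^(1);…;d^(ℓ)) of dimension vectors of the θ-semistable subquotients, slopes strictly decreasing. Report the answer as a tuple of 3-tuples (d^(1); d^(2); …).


Via rank(M_{q-1}∘⋯∘M_p): M ≅ I[1,3]^2, I[2,2], I[2,3], I[3,3].
μ_θ-semistable layers: μ^(1)=3; μ^(2)=-2

((0, 0, 4); (2, 4, 0))


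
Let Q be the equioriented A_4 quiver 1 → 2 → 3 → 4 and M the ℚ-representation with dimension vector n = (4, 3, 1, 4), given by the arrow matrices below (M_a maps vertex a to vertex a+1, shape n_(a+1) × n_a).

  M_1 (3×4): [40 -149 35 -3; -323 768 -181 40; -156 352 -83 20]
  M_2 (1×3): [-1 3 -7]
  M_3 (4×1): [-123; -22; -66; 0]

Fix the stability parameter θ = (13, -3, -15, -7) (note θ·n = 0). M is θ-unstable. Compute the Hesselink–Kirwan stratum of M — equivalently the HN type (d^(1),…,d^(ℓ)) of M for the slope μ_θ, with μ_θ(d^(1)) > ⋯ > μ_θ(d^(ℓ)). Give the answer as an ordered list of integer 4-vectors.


Barcode: M ≅ I[1,1], I[1,2]^2, I[1,4], I[4,4]^3. HN layers by μ_θ (4 steps, strictly decreasing):
  μ^(1)=13; μ^(2)=5; μ^(3)=-3; μ^(4)=-7

((1, 0, 0, 0); (2, 2, 0, 0); (1, 1, 1, 1); (0, 0, 0, 3))


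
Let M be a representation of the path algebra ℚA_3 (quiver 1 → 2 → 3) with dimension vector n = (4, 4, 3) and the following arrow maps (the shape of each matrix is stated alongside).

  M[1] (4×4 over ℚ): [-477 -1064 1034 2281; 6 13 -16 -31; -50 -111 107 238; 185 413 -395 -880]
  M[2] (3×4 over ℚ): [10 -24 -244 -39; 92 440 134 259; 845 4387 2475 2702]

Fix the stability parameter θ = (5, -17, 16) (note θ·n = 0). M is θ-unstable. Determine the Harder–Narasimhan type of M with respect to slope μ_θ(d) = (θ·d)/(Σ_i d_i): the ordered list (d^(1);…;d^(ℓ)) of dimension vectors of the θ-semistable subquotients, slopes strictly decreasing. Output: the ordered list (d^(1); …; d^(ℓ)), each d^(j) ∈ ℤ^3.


Barcode: M ≅ I[1,2], I[1,3]^3. HN layers by μ_θ (2 steps, strictly decreasing):
  μ^(1)=16; μ^(2)=-6

((0, 0, 3); (4, 4, 0))


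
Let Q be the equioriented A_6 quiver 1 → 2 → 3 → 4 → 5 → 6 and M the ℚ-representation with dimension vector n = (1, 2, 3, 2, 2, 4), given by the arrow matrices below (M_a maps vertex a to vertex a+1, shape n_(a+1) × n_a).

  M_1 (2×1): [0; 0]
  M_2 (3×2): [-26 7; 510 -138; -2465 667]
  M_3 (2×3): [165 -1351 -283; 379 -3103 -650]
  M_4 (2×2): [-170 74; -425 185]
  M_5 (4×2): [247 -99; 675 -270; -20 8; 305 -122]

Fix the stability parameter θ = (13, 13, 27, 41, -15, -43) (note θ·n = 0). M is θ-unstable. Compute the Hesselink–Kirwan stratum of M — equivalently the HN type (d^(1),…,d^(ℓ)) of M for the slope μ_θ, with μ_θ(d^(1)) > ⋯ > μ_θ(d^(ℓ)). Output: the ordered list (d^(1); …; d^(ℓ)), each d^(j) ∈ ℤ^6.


Via rank(M_{q-1}∘⋯∘M_p): M ≅ I[1,1], I[2,4], I[2,6], I[3,3], I[5,6], I[6,6]^2.
μ_θ-semistable layers: μ^(1)=41; μ^(2)=27; μ^(3)=13; μ^(4)=23/5; μ^(5)=-29; μ^(6)=-43

((0, 0, 0, 1, 0, 0); (0, 0, 2, 0, 0, 0); (1, 1, 0, 0, 0, 0); (0, 1, 1, 1, 1, 1); (0, 0, 0, 0, 1, 1); (0, 0, 0, 0, 0, 2))


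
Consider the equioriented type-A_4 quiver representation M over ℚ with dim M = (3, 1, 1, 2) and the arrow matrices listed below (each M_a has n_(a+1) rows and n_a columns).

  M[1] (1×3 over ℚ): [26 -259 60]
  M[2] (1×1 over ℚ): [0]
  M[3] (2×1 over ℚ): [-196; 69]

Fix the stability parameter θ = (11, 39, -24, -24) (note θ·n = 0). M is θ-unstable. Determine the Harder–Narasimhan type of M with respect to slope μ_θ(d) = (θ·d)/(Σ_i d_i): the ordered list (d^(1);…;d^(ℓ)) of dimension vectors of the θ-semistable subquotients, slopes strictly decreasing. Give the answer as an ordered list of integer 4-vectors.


Interval decomposition of M: I[1,1]^2, I[1,2], I[3,4], I[4,4].
HN type (ℓ=3): μ^(1)=39; μ^(2)=11; μ^(3)=-24

((0, 1, 0, 0); (3, 0, 0, 0); (0, 0, 1, 2))


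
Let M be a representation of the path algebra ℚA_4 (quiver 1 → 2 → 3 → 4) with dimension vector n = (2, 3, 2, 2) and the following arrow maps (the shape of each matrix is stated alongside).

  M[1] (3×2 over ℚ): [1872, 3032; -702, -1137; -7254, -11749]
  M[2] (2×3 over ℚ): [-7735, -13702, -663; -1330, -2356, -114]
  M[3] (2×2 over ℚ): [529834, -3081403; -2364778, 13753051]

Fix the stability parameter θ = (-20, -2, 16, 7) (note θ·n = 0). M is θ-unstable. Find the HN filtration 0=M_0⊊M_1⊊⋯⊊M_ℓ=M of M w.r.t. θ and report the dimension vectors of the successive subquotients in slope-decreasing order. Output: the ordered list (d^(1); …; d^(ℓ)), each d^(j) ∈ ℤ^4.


Via rank(M_{q-1}∘⋯∘M_p): M ≅ I[1,1], I[1,3], I[2,2]^2, I[3,4], I[4,4].
μ_θ-semistable layers: μ^(1)=16; μ^(2)=23/2; μ^(3)=7; μ^(4)=-2; μ^(5)=-20

((0, 0, 1, 0); (0, 0, 1, 1); (0, 0, 0, 1); (0, 3, 0, 0); (2, 0, 0, 0))


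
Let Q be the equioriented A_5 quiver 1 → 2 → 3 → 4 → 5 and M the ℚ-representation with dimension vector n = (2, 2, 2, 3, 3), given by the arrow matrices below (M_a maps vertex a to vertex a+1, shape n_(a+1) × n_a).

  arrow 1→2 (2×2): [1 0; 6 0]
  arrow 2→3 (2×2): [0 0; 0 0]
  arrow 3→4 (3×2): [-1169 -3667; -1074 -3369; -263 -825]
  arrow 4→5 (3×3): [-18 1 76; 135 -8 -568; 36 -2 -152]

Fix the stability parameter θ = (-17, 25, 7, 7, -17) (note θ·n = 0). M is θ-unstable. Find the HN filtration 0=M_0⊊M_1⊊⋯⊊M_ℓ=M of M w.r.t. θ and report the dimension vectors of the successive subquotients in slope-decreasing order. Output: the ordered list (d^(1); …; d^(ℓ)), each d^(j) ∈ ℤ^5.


Interval decomposition of M: I[1,1], I[1,2], I[2,2], I[3,5]^2, I[4,4], I[5,5].
HN type (ℓ=4): μ^(1)=25; μ^(2)=7; μ^(3)=-1; μ^(4)=-17

((0, 2, 0, 0, 0); (0, 0, 0, 1, 0); (0, 0, 2, 2, 2); (2, 0, 0, 0, 1))


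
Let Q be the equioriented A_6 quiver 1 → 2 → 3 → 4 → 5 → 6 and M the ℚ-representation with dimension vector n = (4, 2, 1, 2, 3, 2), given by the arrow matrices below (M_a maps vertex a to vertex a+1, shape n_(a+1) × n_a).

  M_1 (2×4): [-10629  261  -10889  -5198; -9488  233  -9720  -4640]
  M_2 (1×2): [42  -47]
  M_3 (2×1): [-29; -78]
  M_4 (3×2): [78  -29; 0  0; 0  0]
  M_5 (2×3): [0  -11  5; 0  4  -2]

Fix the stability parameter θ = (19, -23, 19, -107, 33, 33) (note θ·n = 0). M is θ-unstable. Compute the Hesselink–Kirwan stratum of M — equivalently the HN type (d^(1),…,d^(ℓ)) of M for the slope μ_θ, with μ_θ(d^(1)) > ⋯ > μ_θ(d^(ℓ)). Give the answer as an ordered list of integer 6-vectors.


Barcode: M ≅ I[1,1]^2, I[1,2], I[1,4], I[4,5], I[5,6]^2. HN layers by μ_θ (5 steps, strictly decreasing):
  μ^(1)=33; μ^(2)=19; μ^(3)=-2; μ^(4)=-23; μ^(5)=-107

((0, 0, 0, 0, 3, 2); (2, 0, 0, 0, 0, 0); (1, 1, 0, 0, 0, 0); (1, 1, 1, 1, 0, 0); (0, 0, 0, 1, 0, 0))


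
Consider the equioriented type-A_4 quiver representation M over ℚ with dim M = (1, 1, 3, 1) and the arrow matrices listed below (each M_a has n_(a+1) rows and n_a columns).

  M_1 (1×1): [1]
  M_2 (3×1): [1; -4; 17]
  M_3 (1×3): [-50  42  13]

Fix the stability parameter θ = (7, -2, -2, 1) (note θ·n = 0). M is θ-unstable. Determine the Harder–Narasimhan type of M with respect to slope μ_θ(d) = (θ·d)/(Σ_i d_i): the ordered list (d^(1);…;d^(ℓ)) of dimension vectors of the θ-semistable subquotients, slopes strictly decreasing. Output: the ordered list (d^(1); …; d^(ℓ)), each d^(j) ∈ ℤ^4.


Interval decomposition of M: I[1,4], I[3,3]^2.
HN type (ℓ=2): μ^(1)=1; μ^(2)=-2

((1, 1, 1, 1); (0, 0, 2, 0))


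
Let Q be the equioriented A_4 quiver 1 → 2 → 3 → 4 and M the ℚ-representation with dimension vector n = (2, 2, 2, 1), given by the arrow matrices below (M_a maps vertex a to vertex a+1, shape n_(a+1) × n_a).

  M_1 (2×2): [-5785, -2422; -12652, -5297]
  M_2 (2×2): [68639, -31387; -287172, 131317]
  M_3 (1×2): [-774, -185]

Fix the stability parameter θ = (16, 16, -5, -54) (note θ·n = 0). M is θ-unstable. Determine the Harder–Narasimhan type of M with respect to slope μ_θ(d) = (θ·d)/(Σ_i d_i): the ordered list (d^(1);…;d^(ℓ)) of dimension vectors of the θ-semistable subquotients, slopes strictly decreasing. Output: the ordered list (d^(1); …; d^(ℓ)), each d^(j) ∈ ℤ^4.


Interval decomposition of M: I[1,3], I[1,4].
HN type (ℓ=2): μ^(1)=9; μ^(2)=-27/4

((1, 1, 1, 0); (1, 1, 1, 1))


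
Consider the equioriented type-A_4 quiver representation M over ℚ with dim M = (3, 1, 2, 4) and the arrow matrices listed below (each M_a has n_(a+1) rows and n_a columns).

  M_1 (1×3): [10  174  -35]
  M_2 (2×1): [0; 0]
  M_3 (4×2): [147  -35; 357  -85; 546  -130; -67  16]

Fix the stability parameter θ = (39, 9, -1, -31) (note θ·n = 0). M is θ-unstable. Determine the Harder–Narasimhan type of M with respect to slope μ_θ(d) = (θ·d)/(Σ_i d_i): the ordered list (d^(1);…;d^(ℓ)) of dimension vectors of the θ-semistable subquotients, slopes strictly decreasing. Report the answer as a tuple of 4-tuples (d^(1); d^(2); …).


Barcode: M ≅ I[1,1]^2, I[1,2], I[3,4]^2, I[4,4]^2. HN layers by μ_θ (4 steps, strictly decreasing):
  μ^(1)=39; μ^(2)=24; μ^(3)=-16; μ^(4)=-31

((2, 0, 0, 0); (1, 1, 0, 0); (0, 0, 2, 2); (0, 0, 0, 2))


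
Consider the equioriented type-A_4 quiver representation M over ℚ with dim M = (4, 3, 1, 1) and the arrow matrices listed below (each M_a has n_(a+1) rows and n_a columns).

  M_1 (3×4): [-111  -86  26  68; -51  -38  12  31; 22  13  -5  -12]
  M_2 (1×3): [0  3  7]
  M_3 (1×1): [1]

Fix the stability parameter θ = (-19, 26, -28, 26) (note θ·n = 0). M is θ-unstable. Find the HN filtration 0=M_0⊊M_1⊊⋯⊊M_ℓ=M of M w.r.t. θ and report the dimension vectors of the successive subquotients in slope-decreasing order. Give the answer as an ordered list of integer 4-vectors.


Barcode: M ≅ I[1,1], I[1,2]^2, I[1,4]. HN layers by μ_θ (3 steps, strictly decreasing):
  μ^(1)=26; μ^(2)=-1; μ^(3)=-19

((0, 2, 0, 1); (0, 1, 1, 0); (4, 0, 0, 0))


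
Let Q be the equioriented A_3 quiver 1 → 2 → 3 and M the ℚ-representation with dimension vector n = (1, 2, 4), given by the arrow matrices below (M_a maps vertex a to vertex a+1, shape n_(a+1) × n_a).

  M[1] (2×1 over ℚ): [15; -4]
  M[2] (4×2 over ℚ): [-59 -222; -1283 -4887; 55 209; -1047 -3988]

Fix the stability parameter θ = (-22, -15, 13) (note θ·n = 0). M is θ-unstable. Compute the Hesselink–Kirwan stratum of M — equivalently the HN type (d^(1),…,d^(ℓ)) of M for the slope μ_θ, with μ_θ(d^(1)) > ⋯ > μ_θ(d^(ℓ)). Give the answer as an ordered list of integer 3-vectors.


Via rank(M_{q-1}∘⋯∘M_p): M ≅ I[1,3], I[2,3], I[3,3]^2.
μ_θ-semistable layers: μ^(1)=13; μ^(2)=-15; μ^(3)=-22

((0, 0, 4); (0, 2, 0); (1, 0, 0))


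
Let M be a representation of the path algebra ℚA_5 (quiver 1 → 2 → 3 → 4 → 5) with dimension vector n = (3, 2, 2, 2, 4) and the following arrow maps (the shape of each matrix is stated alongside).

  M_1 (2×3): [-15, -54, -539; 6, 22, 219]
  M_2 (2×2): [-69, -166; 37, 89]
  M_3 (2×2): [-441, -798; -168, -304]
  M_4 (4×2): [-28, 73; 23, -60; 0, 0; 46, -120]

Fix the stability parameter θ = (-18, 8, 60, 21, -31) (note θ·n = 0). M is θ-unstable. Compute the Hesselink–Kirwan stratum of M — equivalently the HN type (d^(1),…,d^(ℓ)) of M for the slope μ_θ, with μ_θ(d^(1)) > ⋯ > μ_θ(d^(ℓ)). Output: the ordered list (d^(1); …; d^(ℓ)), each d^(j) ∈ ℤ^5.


Interval decomposition of M: I[1,1], I[1,3], I[1,5], I[4,5], I[5,5]^2.
HN type (ℓ=6): μ^(1)=60; μ^(2)=50/3; μ^(3)=8; μ^(4)=-5; μ^(5)=-18; μ^(6)=-31

((0, 0, 1, 0, 0); (0, 0, 1, 1, 1); (0, 2, 0, 0, 0); (0, 0, 0, 1, 1); (3, 0, 0, 0, 0); (0, 0, 0, 0, 2))


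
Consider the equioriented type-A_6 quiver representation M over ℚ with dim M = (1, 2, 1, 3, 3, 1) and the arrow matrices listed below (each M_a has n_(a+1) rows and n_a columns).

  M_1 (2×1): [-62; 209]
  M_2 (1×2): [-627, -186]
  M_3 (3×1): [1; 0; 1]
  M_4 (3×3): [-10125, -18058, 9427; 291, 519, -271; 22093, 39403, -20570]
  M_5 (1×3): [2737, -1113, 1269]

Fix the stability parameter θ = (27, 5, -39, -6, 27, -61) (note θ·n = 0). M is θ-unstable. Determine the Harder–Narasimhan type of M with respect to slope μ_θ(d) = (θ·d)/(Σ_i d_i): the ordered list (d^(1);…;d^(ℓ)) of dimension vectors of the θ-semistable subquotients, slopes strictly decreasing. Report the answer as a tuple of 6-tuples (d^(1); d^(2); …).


Interval decomposition of M: I[1,2], I[2,6], I[4,5]^2.
HN type (ℓ=5): μ^(1)=27; μ^(2)=16; μ^(3)=-6; μ^(4)=-40/3; μ^(5)=-17

((0, 0, 0, 0, 2, 0); (1, 1, 0, 0, 0, 0); (0, 0, 0, 2, 0, 0); (0, 0, 0, 1, 1, 1); (0, 1, 1, 0, 0, 0))
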